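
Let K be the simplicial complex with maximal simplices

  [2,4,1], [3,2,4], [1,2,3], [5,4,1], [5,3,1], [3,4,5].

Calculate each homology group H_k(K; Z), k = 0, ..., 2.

H_0 ≅ Z,  H_1 = 0,  H_2 ≅ Z.

K has 5 vertices, 9 edges, 6 triangles.
rank ∂_0 = 0, rank ∂_1 = 4 ⇒ b_0 = 5 − 0 − 4 = 1; all invariant factors of ∂_1 are 1 so no torsion. So H_0 = Z.
rank ∂_1 = 4, rank ∂_2 = 5 ⇒ b_1 = 9 − 4 − 5 = 0; all invariant factors of ∂_2 are 1 so no torsion. So H_1 = 0.
rank ∂_2 = 5, rank ∂_3 = 0 ⇒ b_2 = 6 − 5 − 0 = 1. So H_2 = Z.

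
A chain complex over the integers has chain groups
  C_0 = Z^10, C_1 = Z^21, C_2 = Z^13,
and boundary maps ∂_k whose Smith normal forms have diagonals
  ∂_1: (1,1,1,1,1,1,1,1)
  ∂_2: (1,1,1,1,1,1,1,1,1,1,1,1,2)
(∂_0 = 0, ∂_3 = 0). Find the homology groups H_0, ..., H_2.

H_0 = Z^2,  H_1 = Z/2,  H_2 = 0.

H_0: b_0 = 10 − 0 − 8 = 2; torsion from ∂_1 factors > 1: none. So H_0 = Z^2.
H_1: b_1 = 21 − 8 − 13 = 0; torsion from ∂_2 factors > 1: [2]. So H_1 = Z/2.
H_2: b_2 = 13 − 13 − 0 = 0; torsion from ∂_3 factors > 1: none. So H_2 = 0.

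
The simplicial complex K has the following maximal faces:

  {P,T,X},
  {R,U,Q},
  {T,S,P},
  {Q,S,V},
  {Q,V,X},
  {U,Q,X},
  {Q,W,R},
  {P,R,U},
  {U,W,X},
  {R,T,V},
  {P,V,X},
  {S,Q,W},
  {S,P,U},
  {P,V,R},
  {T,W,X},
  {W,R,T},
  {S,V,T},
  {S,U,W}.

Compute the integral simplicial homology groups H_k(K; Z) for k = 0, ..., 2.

We work with the vertex ordering P < Q < R < S < T < U < V < W < X. The simplices of K, each written with vertices in increasing order, are:

  0-simplices (9): P, Q, R, S, T, U, V, W, X
  1-simplices (27): PR, PS, PT, PU, PV, PX, QR, QS, QU, QV, QW, QX, RT, RU, RV, RW, ST, SU, SV, SW, TV, TW, TX, UW, UX, VX, WX
  2-simplices (18): PRU, PRV, PST, PSU, PTX, PVX, QRU, QRW, QSV, QSW, QUX, QVX, RTV, RTW, STV, SUW, TWX, UWX

so the chain groups are C_0 ≅ Z^9, C_1 ≅ Z^27, C_2 ≅ Z^18.

∂_1: C_1 → C_0 maps an edge to its endpoints' difference, ∂[p,q] = q − p. For instance
  ∂RU = U − R.
The resulting 9×27 matrix has rank 8, and its Smith normal form has invariant factors (1,1,1,1,1,1,1,1).

Boundary ∂_2: C_2 → C_1 acts by ∂[p,q,r] = [q,r] − [p,r] + [p,q]. For instance
  ∂PSU = SU − PU + PS,
  ∂RTV = TV − RV + RT.
This gives a 27×18 integer matrix of rank 18; reducing to Smith normal form yields diagonal entries (1,1,1,1,1,1,1,1,1,1,1,1,1,1,1,1,1,2).

Now H_k = ker ∂_k / im ∂_{k+1}, so:

  H_0: rank C_0 − rank ∂_1 = 9 − 8 = 1, and the invariant factors of ∂_1 are all 1, so H_0 ≅ Z.
  H_1: rank ker ∂_1 − rank ∂_2 = (27 − 8) − 18 = 1, and ∂_2 has invariant factor 2 > 1, so H_1 ≅ Z ⊕ Z_2.
  H_2: rank ker ∂_2 − rank ∂_3 = (18 − 18) − 0 = 0, and there is no ∂_3, so H_2 ≅ 0.

H_0 = Z,  H_1 = Z ⊕ Z_2,  H_2 = 0.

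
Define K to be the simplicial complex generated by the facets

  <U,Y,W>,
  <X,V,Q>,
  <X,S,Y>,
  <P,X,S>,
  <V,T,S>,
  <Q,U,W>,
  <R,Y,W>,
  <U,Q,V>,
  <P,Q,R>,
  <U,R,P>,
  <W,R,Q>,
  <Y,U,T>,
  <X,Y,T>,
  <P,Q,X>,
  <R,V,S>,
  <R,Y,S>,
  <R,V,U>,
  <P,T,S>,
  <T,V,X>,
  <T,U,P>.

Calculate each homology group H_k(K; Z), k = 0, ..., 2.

K has 10 vertices, 30 edges, 20 triangles.
rank ∂_0 = 0, rank ∂_1 = 9 ⇒ b_0 = 10 − 0 − 9 = 1; all invariant factors of ∂_1 are 1 so no torsion. So H_0 ≅ Z.
rank ∂_1 = 9, rank ∂_2 = 20 ⇒ b_1 = 30 − 9 − 20 = 1; ∂_2 has invariant factor(s) [2] giving torsion. So H_1 ≅ Z ⊕ Z/2Z.
rank ∂_2 = 20, rank ∂_3 = 0 ⇒ b_2 = 20 − 20 − 0 = 0. So H_2 ≅ 0.

H_0 = Z,  H_1 = Z ⊕ Z/2Z,  H_2 = 0.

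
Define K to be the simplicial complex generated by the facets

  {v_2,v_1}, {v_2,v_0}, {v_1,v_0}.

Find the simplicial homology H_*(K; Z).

H_0 = Z,  H_1 = Z.

K has 3 vertices, 3 edges.
rank ∂_0 = 0, rank ∂_1 = 2 ⇒ b_0 = 3 − 0 − 2 = 1; all invariant factors of ∂_1 are 1 so no torsion. So H_0 = Z.
rank ∂_1 = 2, rank ∂_2 = 0 ⇒ b_1 = 3 − 2 − 0 = 1. So H_1 = Z.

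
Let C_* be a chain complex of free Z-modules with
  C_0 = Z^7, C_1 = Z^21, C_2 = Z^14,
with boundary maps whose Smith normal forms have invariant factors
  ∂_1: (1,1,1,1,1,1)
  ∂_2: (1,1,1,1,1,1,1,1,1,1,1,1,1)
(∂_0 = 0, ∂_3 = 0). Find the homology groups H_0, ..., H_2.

H_0: b_0 = 7 − 0 − 6 = 1; torsion from ∂_1 factors > 1: none. So H_0 = Z.
H_1: b_1 = 21 − 6 − 13 = 2; torsion from ∂_2 factors > 1: none. So H_1 = Z^2.
H_2: b_2 = 14 − 13 − 0 = 1; torsion from ∂_3 factors > 1: none. So H_2 = Z.

H_0 = Z,  H_1 = Z^2,  H_2 = Z.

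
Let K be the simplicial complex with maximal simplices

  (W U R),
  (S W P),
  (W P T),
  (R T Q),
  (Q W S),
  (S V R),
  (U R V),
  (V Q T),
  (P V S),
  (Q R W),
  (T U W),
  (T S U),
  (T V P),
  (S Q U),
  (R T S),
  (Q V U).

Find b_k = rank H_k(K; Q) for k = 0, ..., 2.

Take the total order P < Q < R < S < T < U < V < W on the vertex set. Then K (dimension 2) consists of the simplices:

  0-simplices (8): P, Q, R, S, T, U, V, W
  1-simplices (24): PS, PT, PV, PW, QR, QS, QT, QU, QV, QW, RS, RT, RU, RV, RW, ST, SU, SV, SW, TU, TV, TW, UV, UW
  2-simplices (16): PSV, PSW, PTV, PTW, QRT, QRW, QSU, QSW, QTV, QUV, RST, RSV, RUV, RUW, STU, TUW

giving chain groups C_0 ≅ Z^8, C_1 ≅ Z^24, C_2 ≅ Z^16.

The boundary map ∂_1: C_1 → C_0 sends each edge [p,q] (with p < q) to q − p. For instance
  ∂UW = W − U.
The 8×24 boundary matrix has rank 7 and Smith normal form diag(1,1,1,1,1,1,1).

The boundary map ∂_2: C_2 → C_1 sends each 2-simplex [p,q,r] to [q,r] − [p,r] + [p,q]. For instance
  ∂QSW = SW − QW + QS,
  ∂RST = ST − RT + RS.
The 24×16 boundary matrix has rank 15 and Smith normal form diag(1,1,1,1,1,1,1,1,1,1,1,1,1,1,1).

Computing H_k = (kernel of ∂_k) / (image of ∂_{k+1}):

  H_0: rank C_0 − rank ∂_1 = 8 − 7 = 1, and the invariant factors of ∂_1 are all 1, so H_0 = Z.
  H_1: rank ker ∂_1 − rank ∂_2 = (24 − 7) − 15 = 2, and the invariant factors of ∂_2 are all 1, so H_1 = Z^2.
  H_2: rank ker ∂_2 − rank ∂_3 = (16 − 15) − 0 = 1, and there is no ∂_3, so H_2 = Z.

Hence the Betti numbers are b_0 = 1, b_1 = 2, b_2 = 1.

b_0 = 1, b_1 = 2, b_2 = 1.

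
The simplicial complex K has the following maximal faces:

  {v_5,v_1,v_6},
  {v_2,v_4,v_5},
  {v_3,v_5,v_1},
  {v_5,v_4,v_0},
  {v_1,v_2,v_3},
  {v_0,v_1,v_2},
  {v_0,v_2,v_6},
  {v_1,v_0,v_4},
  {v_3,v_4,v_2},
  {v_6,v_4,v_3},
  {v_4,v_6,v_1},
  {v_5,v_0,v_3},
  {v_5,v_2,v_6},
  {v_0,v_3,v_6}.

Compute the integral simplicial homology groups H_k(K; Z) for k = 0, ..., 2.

H_0 ≅ Z,  H_1 ≅ Z^2,  H_2 ≅ Z.

We work with the vertex ordering v_0 < v_1 < v_2 < v_3 < v_4 < v_5 < v_6. The simplices of K, each written with vertices in increasing order, are:

  0-simplices (7): [v_0], [v_1], [v_2], [v_3], [v_4], [v_5], [v_6]
  1-simplices (21): (21 of them)
  2-simplices (14): (14 of them)

so the chain groups are C_0 ≅ Z^7, C_1 ≅ Z^21, C_2 ≅ Z^14.

The boundary map ∂_1: C_1 → C_0 sends each edge [p,q] (with p < q) to q − p. For instance
  ∂[v_1,v_6] = [v_6] − [v_1].
The 7×21 boundary matrix has rank 6 and Smith normal form diag(1,1,1,1,1,1).

∂_2: C_2 → C_1 sends each 2-simplex [p,q,r] to [q,r] − [p,r] + [p,q]. For instance
  ∂[v_2,v_5,v_6] = [v_5,v_6] − [v_2,v_6] + [v_2,v_5],
  ∂[v_0,v_2,v_6] = [v_2,v_6] − [v_0,v_6] + [v_0,v_2].
The 21×14 boundary matrix has rank 13 and Smith normal form diag(1,1,1,1,1,1,1,1,1,1,1,1,1).

From H_k ≅ ker(∂_k) / im(∂_{k+1}) we obtain:

  H_0: rank C_0 − rank ∂_1 = 7 − 6 = 1, and the invariant factors of ∂_1 are all 1, so H_0 ≅ Z.
  H_1: rank ker ∂_1 − rank ∂_2 = (21 − 6) − 13 = 2, and the invariant factors of ∂_2 are all 1, so H_1 ≅ Z^2.
  H_2: rank ker ∂_2 − rank ∂_3 = (14 − 13) − 0 = 1, and there is no ∂_3, so H_2 ≅ Z.

As a check, the Euler characteristic is 7 − 21 + 14 = 0, which agrees with 1 − 2 + 1 = 0.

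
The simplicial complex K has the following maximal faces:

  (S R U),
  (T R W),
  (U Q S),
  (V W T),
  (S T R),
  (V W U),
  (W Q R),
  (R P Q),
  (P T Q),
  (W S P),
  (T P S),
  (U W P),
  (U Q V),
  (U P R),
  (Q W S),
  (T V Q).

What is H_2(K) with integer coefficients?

H_2 ≅ Z.

Fix the vertex order P < Q < R < S < T < U < V < W and write every simplex with vertices in increasing order. Then dim K = 2 and the simplices of K are:

  0-simplices (8): P, Q, R, S, T, U, V, W
  1-simplices (24): PQ, PR, PS, PT, PU, PW, QR, QS, QT, QU, QV, QW, RS, RT, RU, RW, ST, SU, SW, TV, TW, UV, UW, VW
  2-simplices (16): PQR, PQT, PRU, PST, PSW, PUW, QRW, QSU, QSW, QTV, QUV, RST, RSU, RTW, TVW, UVW

Hence C_0 ≅ Z^8, C_1 ≅ Z^24, C_2 ≅ Z^16.

∂_1: C_1 → C_0 maps an edge to its endpoints' difference, ∂[p,q] = q − p. For instance
  ∂RW = W − R.
The 8×24 boundary matrix has rank 7 and Smith normal form diag(1,1,1,1,1,1,1).

∂_2: C_2 → C_1 acts by ∂[p,q,r] = [q,r] − [p,r] + [p,q]. For instance
  ∂PRU = RU − PU + PR,
  ∂QTV = TV − QV + QT.
The resulting 24×16 matrix has rank 15, and its Smith normal form has invariant factors (1,1,1,1,1,1,1,1,1,1,1,1,1,1,1).

Now H_k = ker ∂_k / im ∂_{k+1}, so:

  H_2: rank ker ∂_2 − rank ∂_3 = (16 − 15) − 0 = 1, and there is no ∂_3, so H_2 = Z.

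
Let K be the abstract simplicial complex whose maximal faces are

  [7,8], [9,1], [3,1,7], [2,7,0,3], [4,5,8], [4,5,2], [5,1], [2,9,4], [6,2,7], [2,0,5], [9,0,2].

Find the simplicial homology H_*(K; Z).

We work with the vertex ordering 0 < 1 < 2 < 3 < 4 < 5 < 6 < 7 < 8 < 9. The simplices of K, each written with vertices in increasing order, are:

  0-simplices (10): [0], [1], [2], [3], [4], [5], [6], [7], [8], [9]
  1-simplices (22): [0,2], [0,3], [0,5], [0,7], [0,9], [1,3], [1,5], [1,7], [1,9], [2,3], [2,4], [2,5], [2,6], [2,7], [2,9], [3,7], [4,5], [4,8], [4,9], [5,8], [6,7], [7,8]
  2-simplices (11): [0,2,3], [0,2,5], [0,2,7], [0,2,9], [0,3,7], [1,3,7], [2,3,7], [2,4,5], [2,4,9], [2,6,7], [4,5,8]
  3-simplices (1): [0,2,3,7]

giving chain groups C_0 ≅ Z^10, C_1 ≅ Z^22, C_2 ≅ Z^11, C_3 ≅ Z^1.

The boundary map ∂_1: C_1 → C_0 is given by ∂[p,q] = [q] − [p]. For instance
  ∂[1,5] = [5] − [1].
The 10×22 boundary matrix has rank 9 and Smith normal form diag(1,1,1,1,1,1,1,1,1).

The boundary map ∂_2: C_2 → C_1 sends each 2-simplex [p,q,r] to [q,r] − [p,r] + [p,q]. For instance
  ∂[0,2,9] = [2,9] − [0,9] + [0,2],
  ∂[2,4,5] = [4,5] − [2,5] + [2,4].
The resulting 22×11 matrix has rank 10, and its Smith normal form has invariant factors (1,1,1,1,1,1,1,1,1,1).

∂_3: C_3 → C_2 sends each 3-simplex σ to the alternating sum Σ_i (−1)^i (σ with its i-th vertex removed). For instance
  ∂[0,2,3,7] = [2,3,7] − [0,3,7] + [0,2,7] − [0,2,3].
The 11×1 boundary matrix has rank 1 and Smith normal form diag(1).

Computing H_k = (kernel of ∂_k) / (image of ∂_{k+1}):

  H_0: rank C_0 − rank ∂_1 = 10 − 9 = 1, and the invariant factors of ∂_1 are all 1, so H_0 = Z.
  H_1: rank ker ∂_1 − rank ∂_2 = (22 − 9) − 10 = 3, and the invariant factors of ∂_2 are all 1, so H_1 = Z^3.
  H_2: rank ker ∂_2 − rank ∂_3 = (11 − 10) − 1 = 0, and the invariant factors of ∂_3 are all 1, so H_2 = 0.
  H_3: rank ker ∂_3 − rank ∂_4 = (1 − 1) − 0 = 0, and there is no ∂_4, so H_3 = 0.

As a check, the Euler characteristic is 10 − 22 + 11 − 1 = -2, which agrees with 1 − 3 + 0 − 0 = -2.

H_0 ≅ Z,  H_1 ≅ Z^3,  H_2 = 0,  H_3 = 0.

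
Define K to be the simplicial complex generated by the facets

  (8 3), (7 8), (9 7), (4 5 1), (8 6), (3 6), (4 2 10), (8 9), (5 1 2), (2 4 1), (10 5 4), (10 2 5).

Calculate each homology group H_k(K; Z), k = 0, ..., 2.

Take the total order 1 < 2 < 3 < 4 < 5 < 6 < 7 < 8 < 9 < 10 on the vertex set. Then K (dimension 2) consists of the simplices:

  0-simplices (10): [1], [2], [3], [4], [5], [6], [7], [8], [9], [10]
  1-simplices (15): [1,2], [1,4], [1,5], [2,4], [2,5], [2,10], [3,6], [3,8], [4,5], [4,10], [5,10], [6,8], [7,8], [7,9], [8,9]
  2-simplices (6): [1,2,4], [1,2,5], [1,4,5], [2,4,10], [2,5,10], [4,5,10]

so the chain groups are C_0 ≅ Z^10, C_1 ≅ Z^15, C_2 ≅ Z^6.

Boundary ∂_1: C_1 → C_0 sends each edge [p,q] (with p < q) to q − p.
The 10×15 boundary matrix has rank 8 and Smith normal form diag(1,1,1,1,1,1,1,1).

∂_2: C_2 → C_1 acts by ∂[p,q,r] = [q,r] − [p,r] + [p,q]. For instance
  ∂[1,4,5] = [4,5] − [1,5] + [1,4],
  ∂[2,5,10] = [5,10] − [2,10] + [2,5].
The resulting 15×6 matrix has rank 5, and its Smith normal form has invariant factors (1,1,1,1,1).

From H_k ≅ ker(∂_k) / im(∂_{k+1}) we obtain:

  H_0: rank C_0 − rank ∂_1 = 10 − 8 = 2, and the invariant factors of ∂_1 are all 1, so H_0 = Z^2.
  H_1: rank ker ∂_1 − rank ∂_2 = (15 − 8) − 5 = 2, and the invariant factors of ∂_2 are all 1, so H_1 = Z^2.
  H_2: rank ker ∂_2 − rank ∂_3 = (6 − 5) − 0 = 1, and there is no ∂_3, so H_2 = Z.

As a check, the Euler characteristic is 10 − 15 + 6 = 1, which agrees with 2 − 2 + 1 = 1.

H_0 = Z^2,  H_1 = Z^2,  H_2 = Z.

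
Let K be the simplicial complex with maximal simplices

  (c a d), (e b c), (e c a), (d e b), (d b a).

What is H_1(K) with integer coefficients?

Fix the vertex order a < b < c < d < e and write every simplex with vertices in increasing order. Then dim K = 2 and the simplices of K are:

  0-simplices (5): a, b, c, d, e
  1-simplices (10): ab, ac, ad, ae, bc, bd, be, cd, ce, de
  2-simplices (5): abd, acd, ace, bce, bde

Hence C_0 ≅ Z^5, C_1 ≅ Z^10, C_2 ≅ Z^5.

∂_1: C_1 → C_0 is given by ∂[p,q] = [q] − [p].
As a 5×10 matrix over Z this has rank 4, with invariant factors (1,1,1,1).

∂_2: C_2 → C_1 acts by ∂[p,q,r] = [q,r] − [p,r] + [p,q]. For instance
  ∂acd = cd − ad + ac,
  ∂ace = ce − ae + ac.
The resulting 10×5 matrix has rank 5, and its Smith normal form has invariant factors (1,1,1,1,1).

Computing H_k = (kernel of ∂_k) / (image of ∂_{k+1}):

  H_1: rank ker ∂_1 − rank ∂_2 = (10 − 4) − 5 = 1, and the invariant factors of ∂_2 are all 1, so H_1 = Z.

H_1 ≅ Z.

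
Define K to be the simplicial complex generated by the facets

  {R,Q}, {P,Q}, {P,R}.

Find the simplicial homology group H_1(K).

H_1 = Z.

Order the vertices as P < Q < R. Listing each simplex with vertices in this order, K has dimension 1 with simplices:

  0-simplices (3): P, Q, R
  1-simplices (3): PQ, PR, QR

Hence C_0 ≅ Z^3, C_1 ≅ Z^3.

The boundary map ∂_1: C_1 → C_0 maps an edge to its endpoints' difference, ∂[p,q] = q − p. For instance
  ∂QR = R − Q.
As a 3×3 matrix over Z this has rank 2, with invariant factors (1,1).

Computing H_k = (kernel of ∂_k) / (image of ∂_{k+1}):

  H_1: rank ker ∂_1 − rank ∂_2 = (3 − 2) − 0 = 1, and there is no ∂_2, so H_1 = Z.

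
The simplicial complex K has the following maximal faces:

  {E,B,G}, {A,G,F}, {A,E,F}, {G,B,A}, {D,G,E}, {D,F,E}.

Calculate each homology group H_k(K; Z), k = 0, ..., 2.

H_0 = Z,  H_1 = Z,  H_2 = 0.

Order the vertices as A < B < D < E < F < G. Listing each simplex with vertices in this order, K has dimension 2 with simplices:

  0-simplices (6): A, B, D, E, F, G
  1-simplices (12): AB, AE, AF, AG, BE, BG, DE, DF, DG, EF, EG, FG
  2-simplices (6): ABG, AEF, AFG, BEG, DEF, DEG

so the chain groups are C_0 ≅ Z^6, C_1 ≅ Z^12, C_2 ≅ Z^6.

Boundary ∂_1: C_1 → C_0 maps an edge to its endpoints' difference, ∂[p,q] = q − p.
The resulting 6×12 matrix has rank 5, and its Smith normal form has invariant factors (1,1,1,1,1).

Boundary ∂_2: C_2 → C_1 sends each 2-simplex [p,q,r] to [q,r] − [p,r] + [p,q]. For instance
  ∂AFG = FG − AG + AF,
  ∂DEG = EG − DG + DE.
This gives a 12×6 integer matrix of rank 6; reducing to Smith normal form yields diagonal entries (1,1,1,1,1,1).

Computing H_k = (kernel of ∂_k) / (image of ∂_{k+1}):

  H_0: rank C_0 − rank ∂_1 = 6 − 5 = 1, and the invariant factors of ∂_1 are all 1, so H_0 ≅ Z.
  H_1: rank ker ∂_1 − rank ∂_2 = (12 − 5) − 6 = 1, and the invariant factors of ∂_2 are all 1, so H_1 ≅ Z.
  H_2: rank ker ∂_2 − rank ∂_3 = (6 − 6) − 0 = 0, and there is no ∂_3, so H_2 ≅ 0.

As a check, the Euler characteristic is 6 − 12 + 6 = 0, which agrees with 1 − 1 + 0 = 0.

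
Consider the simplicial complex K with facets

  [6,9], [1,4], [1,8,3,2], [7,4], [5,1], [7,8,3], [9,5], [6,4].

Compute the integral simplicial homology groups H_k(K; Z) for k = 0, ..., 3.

We work with the vertex ordering 1 < 2 < 3 < 4 < 5 < 6 < 7 < 8 < 9. The simplices of K, each written with vertices in increasing order, are:

  0-simplices (9): [1], [2], [3], [4], [5], [6], [7], [8], [9]
  1-simplices (14): [1,2], [1,3], [1,4], [1,5], [1,8], [2,3], [2,8], [3,7], [3,8], [4,6], [4,7], [5,9], [6,9], [7,8]
  2-simplices (5): [1,2,3], [1,2,8], [1,3,8], [2,3,8], [3,7,8]
  3-simplices (1): [1,2,3,8]

giving chain groups C_0 ≅ Z^9, C_1 ≅ Z^14, C_2 ≅ Z^5, C_3 ≅ Z^1.

The boundary map ∂_1: C_1 → C_0 sends each edge [p,q] (with p < q) to q − p. For instance
  ∂[1,5] = [5] − [1].
This gives a 9×14 integer matrix of rank 8; reducing to Smith normal form yields diagonal entries (1,1,1,1,1,1,1,1).

The boundary map ∂_2: C_2 → C_1 acts by ∂[p,q,r] = [q,r] − [p,r] + [p,q]. For instance
  ∂[1,3,8] = [3,8] − [1,8] + [1,3],
  ∂[1,2,3] = [2,3] − [1,3] + [1,2].
This gives a 14×5 integer matrix of rank 4; reducing to Smith normal form yields diagonal entries (1,1,1,1).

∂_3: C_3 → C_2 sends each 3-simplex σ to the alternating sum Σ_i (−1)^i (σ with its i-th vertex removed). For instance
  ∂[1,2,3,8] = [2,3,8] − [1,3,8] + [1,2,8] − [1,2,3].
The resulting 5×1 matrix has rank 1, and its Smith normal form has invariant factors (1).

From H_k ≅ ker(∂_k) / im(∂_{k+1}) we obtain:

  H_0: rank C_0 − rank ∂_1 = 9 − 8 = 1, and the invariant factors of ∂_1 are all 1, so H_0 ≅ Z.
  H_1: rank ker ∂_1 − rank ∂_2 = (14 − 8) − 4 = 2, and the invariant factors of ∂_2 are all 1, so H_1 ≅ Z^2.
  H_2: rank ker ∂_2 − rank ∂_3 = (5 − 4) − 1 = 0, and the invariant factors of ∂_3 are all 1, so H_2 ≅ 0.
  H_3: rank ker ∂_3 − rank ∂_4 = (1 − 1) − 0 = 0, and there is no ∂_4, so H_3 ≅ 0.

H_0 ≅ Z,  H_1 ≅ Z^2,  H_2 = 0,  H_3 = 0.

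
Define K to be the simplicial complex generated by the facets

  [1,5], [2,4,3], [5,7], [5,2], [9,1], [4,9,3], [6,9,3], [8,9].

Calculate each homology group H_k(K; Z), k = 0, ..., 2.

H_0 = Z,  H_1 = Z,  H_2 = 0.

Fix the vertex order 1 < 2 < 3 < 4 < 5 < 6 < 7 < 8 < 9 and write every simplex with vertices in increasing order. Then dim K = 2 and the simplices of K are:

  0-simplices (9): [1], [2], [3], [4], [5], [6], [7], [8], [9]
  1-simplices (12): [1,5], [1,9], [2,3], [2,4], [2,5], [3,4], [3,6], [3,9], [4,9], [5,7], [6,9], [8,9]
  2-simplices (3): [2,3,4], [3,4,9], [3,6,9]

so the chain groups are C_0 ≅ Z^9, C_1 ≅ Z^12, C_2 ≅ Z^3.

Boundary ∂_1: C_1 → C_0 maps an edge to its endpoints' difference, ∂[p,q] = q − p. For instance
  ∂[8,9] = [9] − [8].
As a 9×12 matrix over Z this has rank 8, with invariant factors (1,1,1,1,1,1,1,1).

The boundary map ∂_2: C_2 → C_1 maps a triangle to the signed sum of its edges. For instance
  ∂[2,3,4] = [3,4] − [2,4] + [2,3],
  ∂[3,4,9] = [4,9] − [3,9] + [3,4].
The resulting 12×3 matrix has rank 3, and its Smith normal form has invariant factors (1,1,1).

Now H_k = ker ∂_k / im ∂_{k+1}, so:

  H_0: rank C_0 − rank ∂_1 = 9 − 8 = 1, and the invariant factors of ∂_1 are all 1, so H_0 = Z.
  H_1: rank ker ∂_1 − rank ∂_2 = (12 − 8) − 3 = 1, and the invariant factors of ∂_2 are all 1, so H_1 = Z.
  H_2: rank ker ∂_2 − rank ∂_3 = (3 − 3) − 0 = 0, and there is no ∂_3, so H_2 = 0.

As a check, the Euler characteristic is 9 − 12 + 3 = 0, which agrees with 1 − 1 + 0 = 0.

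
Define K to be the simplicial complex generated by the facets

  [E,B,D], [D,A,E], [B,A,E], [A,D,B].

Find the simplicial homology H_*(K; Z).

H_0 = Z,  H_1 = 0,  H_2 = Z.

Take the total order A < B < D < E on the vertex set. Then K (dimension 2) consists of the simplices:

  0-simplices (4): A, B, D, E
  1-simplices (6): AB, AD, AE, BD, BE, DE
  2-simplices (4): ABD, ABE, ADE, BDE

so the chain groups are C_0 ≅ Z^4, C_1 ≅ Z^6, C_2 ≅ Z^4.

The boundary map ∂_1: C_1 → C_0 maps an edge to its endpoints' difference, ∂[p,q] = q − p.
As a 4×6 matrix over Z this has rank 3, with invariant factors (1,1,1).

Boundary ∂_2: C_2 → C_1 acts by ∂[p,q,r] = [q,r] − [p,r] + [p,q]. For instance
  ∂ABE = BE − AE + AB,
  ∂ABD = BD − AD + AB.
The 6×4 boundary matrix has rank 3 and Smith normal form diag(1,1,1).

From H_k ≅ ker(∂_k) / im(∂_{k+1}) we obtain:

  H_0: rank C_0 − rank ∂_1 = 4 − 3 = 1, and the invariant factors of ∂_1 are all 1, so H_0 = Z.
  H_1: rank ker ∂_1 − rank ∂_2 = (6 − 3) − 3 = 0, and the invariant factors of ∂_2 are all 1, so H_1 = 0.
  H_2: rank ker ∂_2 − rank ∂_3 = (4 − 3) − 0 = 1, and there is no ∂_3, so H_2 = Z.

(K is a triangulation of the 2-sphere S^2.)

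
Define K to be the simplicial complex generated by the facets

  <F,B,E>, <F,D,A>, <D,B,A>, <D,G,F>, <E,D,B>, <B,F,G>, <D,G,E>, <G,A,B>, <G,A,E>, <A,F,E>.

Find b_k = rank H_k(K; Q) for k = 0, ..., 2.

We work with the vertex ordering A < B < D < E < F < G. The simplices of K, each written with vertices in increasing order, are:

  0-simplices (6): A, B, D, E, F, G
  1-simplices (15): AB, AD, AE, AF, AG, BD, BE, BF, BG, DE, DF, DG, EF, EG, FG
  2-simplices (10): ABD, ABG, ADF, AEF, AEG, BDE, BEF, BFG, DEG, DFG

Hence C_0 ≅ Z^6, C_1 ≅ Z^15, C_2 ≅ Z^10.

The boundary map ∂_1: C_1 → C_0 maps an edge to its endpoints' difference, ∂[p,q] = q − p.
The 6×15 boundary matrix has rank 5 and Smith normal form diag(1,1,1,1,1).

The boundary map ∂_2: C_2 → C_1 acts by ∂[p,q,r] = [q,r] − [p,r] + [p,q]. For instance
  ∂ADF = DF − AF + AD,
  ∂DEG = EG − DG + DE.
This gives a 15×10 integer matrix of rank 10; reducing to Smith normal form yields diagonal entries (1,1,1,1,1,1,1,1,1,2).

Computing H_k = (kernel of ∂_k) / (image of ∂_{k+1}):

  H_0: rank C_0 − rank ∂_1 = 6 − 5 = 1, and the invariant factors of ∂_1 are all 1, so H_0 ≅ Z.
  H_1: rank ker ∂_1 − rank ∂_2 = (15 − 5) − 10 = 0, and ∂_2 has invariant factor 2 > 1, so H_1 ≅ Z/2Z.
  H_2: rank ker ∂_2 − rank ∂_3 = (10 − 10) − 0 = 0, and there is no ∂_3, so H_2 ≅ 0.

Hence the Betti numbers are b_0 = 1, b_1 = 0, b_2 = 0.

b_0 = 1, b_1 = 0, b_2 = 0.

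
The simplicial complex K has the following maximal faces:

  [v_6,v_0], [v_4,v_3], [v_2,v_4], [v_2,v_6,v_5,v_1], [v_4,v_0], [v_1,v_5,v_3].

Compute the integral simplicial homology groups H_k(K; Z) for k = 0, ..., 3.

H_0 = Z,  H_1 = Z^2,  H_2 = 0,  H_3 = 0.

We work with the vertex ordering v_0 < v_1 < v_2 < v_3 < v_4 < v_5 < v_6. The simplices of K, each written with vertices in increasing order, are:

  0-simplices (7): [v_0], [v_1], [v_2], [v_3], [v_4], [v_5], [v_6]
  1-simplices (12): [v_0,v_4], [v_0,v_6], [v_1,v_2], [v_1,v_3], [v_1,v_5], [v_1,v_6], [v_2,v_4], [v_2,v_5], [v_2,v_6], [v_3,v_4], [v_3,v_5], [v_5,v_6]
  2-simplices (5): [v_1,v_2,v_5], [v_1,v_2,v_6], [v_1,v_3,v_5], [v_1,v_5,v_6], [v_2,v_5,v_6]
  3-simplices (1): [v_1,v_2,v_5,v_6]

giving chain groups C_0 ≅ Z^7, C_1 ≅ Z^12, C_2 ≅ Z^5, C_3 ≅ Z^1.

∂_1: C_1 → C_0 is given by ∂[p,q] = [q] − [p].
This gives a 7×12 integer matrix of rank 6; reducing to Smith normal form yields diagonal entries (1,1,1,1,1,1).

Boundary ∂_2: C_2 → C_1 sends each 2-simplex [p,q,r] to [q,r] − [p,r] + [p,q]. For instance
  ∂[v_1,v_2,v_5] = [v_2,v_5] − [v_1,v_5] + [v_1,v_2],
  ∂[v_1,v_3,v_5] = [v_3,v_5] − [v_1,v_5] + [v_1,v_3].
The resulting 12×5 matrix has rank 4, and its Smith normal form has invariant factors (1,1,1,1).

The boundary map ∂_3: C_3 → C_2 sends each 3-simplex σ to the alternating sum Σ_i (−1)^i (σ with its i-th vertex removed). For instance
  ∂[v_1,v_2,v_5,v_6] = [v_2,v_5,v_6] − [v_1,v_5,v_6] + [v_1,v_2,v_6] − [v_1,v_2,v_5].
As a 5×1 matrix over Z this has rank 1, with invariant factors (1).

Computing H_k = (kernel of ∂_k) / (image of ∂_{k+1}):

  H_0: rank C_0 − rank ∂_1 = 7 − 6 = 1, and the invariant factors of ∂_1 are all 1, so H_0 ≅ Z.
  H_1: rank ker ∂_1 − rank ∂_2 = (12 − 6) − 4 = 2, and the invariant factors of ∂_2 are all 1, so H_1 ≅ Z^2.
  H_2: rank ker ∂_2 − rank ∂_3 = (5 − 4) − 1 = 0, and the invariant factors of ∂_3 are all 1, so H_2 ≅ 0.
  H_3: rank ker ∂_3 − rank ∂_4 = (1 − 1) − 0 = 0, and there is no ∂_4, so H_3 ≅ 0.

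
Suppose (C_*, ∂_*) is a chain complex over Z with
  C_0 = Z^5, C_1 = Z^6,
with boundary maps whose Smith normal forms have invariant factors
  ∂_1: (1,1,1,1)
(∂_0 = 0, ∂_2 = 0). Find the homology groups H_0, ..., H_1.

H_0: b_0 = 5 − 0 − 4 = 1; torsion from ∂_1 factors > 1: none. So H_0 = Z.
H_1: b_1 = 6 − 4 − 0 = 2; torsion from ∂_2 factors > 1: none. So H_1 = Z^2.

H_0 = Z,  H_1 = Z^2.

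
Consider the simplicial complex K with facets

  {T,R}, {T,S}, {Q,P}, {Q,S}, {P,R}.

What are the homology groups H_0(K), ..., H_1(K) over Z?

H_0 = Z,  H_1 = Z.

Order the vertices as P < Q < R < S < T. Listing each simplex with vertices in this order, K has dimension 1 with simplices:

  0-simplices (5): P, Q, R, S, T
  1-simplices (5): PQ, PR, QS, RT, ST

so the chain groups are C_0 ≅ Z^5, C_1 ≅ Z^5.

∂_1: C_1 → C_0 is given by ∂[p,q] = [q] − [p]. For instance
  ∂QS = S − Q.
The resulting 5×5 matrix has rank 4, and its Smith normal form has invariant factors (1,1,1,1).

Reading off H_k = ker ∂_k / im ∂_{k+1}:

  H_0: rank C_0 − rank ∂_1 = 5 − 4 = 1, and the invariant factors of ∂_1 are all 1, so H_0 = Z.
  H_1: rank ker ∂_1 − rank ∂_2 = (5 − 4) − 0 = 1, and there is no ∂_2, so H_1 = Z.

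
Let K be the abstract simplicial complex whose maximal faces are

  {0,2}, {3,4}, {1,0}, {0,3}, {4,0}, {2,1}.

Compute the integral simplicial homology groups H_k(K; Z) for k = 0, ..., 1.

We work with the vertex ordering 0 < 1 < 2 < 3 < 4. The simplices of K, each written with vertices in increasing order, are:

  0-simplices (5): [0], [1], [2], [3], [4]
  1-simplices (6): [0,1], [0,2], [0,3], [0,4], [1,2], [3,4]

so the chain groups are C_0 ≅ Z^5, C_1 ≅ Z^6.

Boundary ∂_1: C_1 → C_0 is given by ∂[p,q] = [q] − [p].
The resulting 5×6 matrix has rank 4, and its Smith normal form has invariant factors (1,1,1,1).

Now H_k = ker ∂_k / im ∂_{k+1}, so:

  H_0: rank C_0 − rank ∂_1 = 5 − 4 = 1, and the invariant factors of ∂_1 are all 1, so H_0 = Z.
  H_1: rank ker ∂_1 − rank ∂_2 = (6 − 4) − 0 = 2, and there is no ∂_2, so H_1 = Z^2.

As a check, the Euler characteristic is 5 − 6 = -1, which agrees with 1 − 2 = -1.
(K is a triangulation of a wedge of 2 circles.)

H_0 ≅ Z,  H_1 ≅ Z^2.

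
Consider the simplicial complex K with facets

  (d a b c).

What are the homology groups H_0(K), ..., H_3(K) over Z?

H_0 ≅ Z,  H_1 = 0,  H_2 = 0,  H_3 = 0.

We work with the vertex ordering a < b < c < d. The simplices of K, each written with vertices in increasing order, are:

  0-simplices (4): a, b, c, d
  1-simplices (6): ab, ac, ad, bc, bd, cd
  2-simplices (4): abc, abd, acd, bcd
  3-simplices (1): abcd

so the chain groups are C_0 ≅ Z^4, C_1 ≅ Z^6, C_2 ≅ Z^4, C_3 ≅ Z^1.

The boundary map ∂_1: C_1 → C_0 is given by ∂[p,q] = [q] − [p]. For instance
  ∂cd = d − c.
This gives a 4×6 integer matrix of rank 3; reducing to Smith normal form yields diagonal entries (1,1,1).

Boundary ∂_2: C_2 → C_1 acts by ∂[p,q,r] = [q,r] − [p,r] + [p,q]. For instance
  ∂abc = bc − ac + ab,
  ∂bcd = cd − bd + bc.
This gives a 6×4 integer matrix of rank 3; reducing to Smith normal form yields diagonal entries (1,1,1).

Boundary ∂_3: C_3 → C_2 sends each 3-simplex σ to the alternating sum Σ_i (−1)^i (σ with its i-th vertex removed). For instance
  ∂abcd = bcd − acd + abd − abc.
The 4×1 boundary matrix has rank 1 and Smith normal form diag(1).

Now H_k = ker ∂_k / im ∂_{k+1}, so:

  H_0: rank C_0 − rank ∂_1 = 4 − 3 = 1, and the invariant factors of ∂_1 are all 1, so H_0 = Z.
  H_1: rank ker ∂_1 − rank ∂_2 = (6 − 3) − 3 = 0, and the invariant factors of ∂_2 are all 1, so H_1 = 0.
  H_2: rank ker ∂_2 − rank ∂_3 = (4 − 3) − 1 = 0, and the invariant factors of ∂_3 are all 1, so H_2 = 0.
  H_3: rank ker ∂_3 − rank ∂_4 = (1 − 1) − 0 = 0, and there is no ∂_4, so H_3 = 0.

As a check, the Euler characteristic is 4 − 6 + 4 − 1 = 1, which agrees with 1 − 0 + 0 − 0 = 1.
(K is a triangulation of the 3-simplex.)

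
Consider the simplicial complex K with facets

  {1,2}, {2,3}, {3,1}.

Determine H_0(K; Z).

H_0 ≅ Z.

Take the total order 1 < 2 < 3 on the vertex set. Then K (dimension 1) consists of the simplices:

  0-simplices (3): [1], [2], [3]
  1-simplices (3): [1,2], [1,3], [2,3]

so the chain groups are C_0 ≅ Z^3, C_1 ≅ Z^3.

∂_1: C_1 → C_0 maps an edge to its endpoints' difference, ∂[p,q] = q − p.
This gives a 3×3 integer matrix of rank 2; reducing to Smith normal form yields diagonal entries (1,1).

From H_k ≅ ker(∂_k) / im(∂_{k+1}) we obtain:

  H_0: rank C_0 − rank ∂_1 = 3 − 2 = 1, and the invariant factors of ∂_1 are all 1, so H_0 ≅ Z.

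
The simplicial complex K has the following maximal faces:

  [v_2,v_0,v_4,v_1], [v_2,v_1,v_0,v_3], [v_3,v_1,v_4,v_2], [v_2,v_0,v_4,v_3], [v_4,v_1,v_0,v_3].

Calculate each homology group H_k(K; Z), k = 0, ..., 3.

H_0 ≅ Z,  H_1 = 0,  H_2 = 0,  H_3 ≅ Z.

We work with the vertex ordering v_0 < v_1 < v_2 < v_3 < v_4. The simplices of K, each written with vertices in increasing order, are:

  0-simplices (5): [v_0], [v_1], [v_2], [v_3], [v_4]
  1-simplices (10): [v_0,v_1], [v_0,v_2], [v_0,v_3], [v_0,v_4], [v_1,v_2], [v_1,v_3], [v_1,v_4], [v_2,v_3], [v_2,v_4], [v_3,v_4]
  2-simplices (10): [v_0,v_1,v_2], [v_0,v_1,v_3], [v_0,v_1,v_4], [v_0,v_2,v_3], [v_0,v_2,v_4], [v_0,v_3,v_4], [v_1,v_2,v_3], [v_1,v_2,v_4], [v_1,v_3,v_4], [v_2,v_3,v_4]
  3-simplices (5): [v_0,v_1,v_2,v_3], [v_0,v_1,v_2,v_4], [v_0,v_1,v_3,v_4], [v_0,v_2,v_3,v_4], [v_1,v_2,v_3,v_4]

so the chain groups are C_0 ≅ Z^5, C_1 ≅ Z^10, C_2 ≅ Z^10, C_3 ≅ Z^5.

Boundary ∂_1: C_1 → C_0 is given by ∂[p,q] = [q] − [p]. For instance
  ∂[v_3,v_4] = [v_4] − [v_3].
This gives a 5×10 integer matrix of rank 4; reducing to Smith normal form yields diagonal entries (1,1,1,1).

The boundary map ∂_2: C_2 → C_1 acts by ∂[p,q,r] = [q,r] − [p,r] + [p,q]. For instance
  ∂[v_0,v_2,v_4] = [v_2,v_4] − [v_0,v_4] + [v_0,v_2],
  ∂[v_2,v_3,v_4] = [v_3,v_4] − [v_2,v_4] + [v_2,v_3].
This gives a 10×10 integer matrix of rank 6; reducing to Smith normal form yields diagonal entries (1,1,1,1,1,1).

Boundary ∂_3: C_3 → C_2 sends each 3-simplex σ to the alternating sum Σ_i (−1)^i (σ with its i-th vertex removed). For instance
  ∂[v_1,v_2,v_3,v_4] = [v_2,v_3,v_4] − [v_1,v_3,v_4] + [v_1,v_2,v_4] − [v_1,v_2,v_3],
  ∂[v_0,v_1,v_2,v_3] = [v_1,v_2,v_3] − [v_0,v_2,v_3] + [v_0,v_1,v_3] − [v_0,v_1,v_2].
This gives a 10×5 integer matrix of rank 4; reducing to Smith normal form yields diagonal entries (1,1,1,1).

Computing H_k = (kernel of ∂_k) / (image of ∂_{k+1}):

  H_0: rank C_0 − rank ∂_1 = 5 − 4 = 1, and the invariant factors of ∂_1 are all 1, so H_0 ≅ Z.
  H_1: rank ker ∂_1 − rank ∂_2 = (10 − 4) − 6 = 0, and the invariant factors of ∂_2 are all 1, so H_1 ≅ 0.
  H_2: rank ker ∂_2 − rank ∂_3 = (10 − 6) − 4 = 0, and the invariant factors of ∂_3 are all 1, so H_2 ≅ 0.
  H_3: rank ker ∂_3 − rank ∂_4 = (5 − 4) − 0 = 1, and there is no ∂_4, so H_3 ≅ Z.

As a check, the Euler characteristic is 5 − 10 + 10 − 5 = 0, which agrees with 1 − 0 + 0 − 1 = 0.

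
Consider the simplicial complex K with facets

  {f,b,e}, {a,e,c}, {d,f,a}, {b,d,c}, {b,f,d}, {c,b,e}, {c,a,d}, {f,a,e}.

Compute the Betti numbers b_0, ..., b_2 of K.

Take the total order a < b < c < d < e < f on the vertex set. Then K (dimension 2) consists of the simplices:

  0-simplices (6): a, b, c, d, e, f
  1-simplices (12): ac, ad, ae, af, bc, bd, be, bf, cd, ce, df, ef
  2-simplices (8): acd, ace, adf, aef, bcd, bce, bdf, bef

Hence C_0 ≅ Z^6, C_1 ≅ Z^12, C_2 ≅ Z^8.

∂_1: C_1 → C_0 is given by ∂[p,q] = [q] − [p].
This gives a 6×12 integer matrix of rank 5; reducing to Smith normal form yields diagonal entries (1,1,1,1,1).

∂_2: C_2 → C_1 sends each 2-simplex [p,q,r] to [q,r] − [p,r] + [p,q]. For instance
  ∂bcd = cd − bd + bc,
  ∂acd = cd − ad + ac.
The 12×8 boundary matrix has rank 7 and Smith normal form diag(1,1,1,1,1,1,1).

From H_k ≅ ker(∂_k) / im(∂_{k+1}) we obtain:

  H_0: rank C_0 − rank ∂_1 = 6 − 5 = 1, and the invariant factors of ∂_1 are all 1, so H_0 = Z.
  H_1: rank ker ∂_1 − rank ∂_2 = (12 − 5) − 7 = 0, and the invariant factors of ∂_2 are all 1, so H_1 = 0.
  H_2: rank ker ∂_2 − rank ∂_3 = (8 − 7) − 0 = 1, and there is no ∂_3, so H_2 = Z.

Hence the Betti numbers are b_0 = 1, b_1 = 0, b_2 = 1.

b_0 = 1, b_1 = 0, b_2 = 1.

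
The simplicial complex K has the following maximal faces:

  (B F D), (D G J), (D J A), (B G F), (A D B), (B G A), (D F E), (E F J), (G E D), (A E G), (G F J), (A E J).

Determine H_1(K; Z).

Order the vertices as A < B < D < E < F < G < J. Listing each simplex with vertices in this order, K has dimension 2 with simplices:

  0-simplices (7): A, B, D, E, F, G, J
  1-simplices (18): AB, AD, AE, AG, AJ, BD, BF, BG, DE, DF, DG, DJ, EF, EG, EJ, FG, FJ, GJ
  2-simplices (12): ABD, ABG, ADJ, AEG, AEJ, BDF, BFG, DEF, DEG, DGJ, EFJ, FGJ

giving chain groups C_0 ≅ Z^7, C_1 ≅ Z^18, C_2 ≅ Z^12.

∂_1: C_1 → C_0 sends each edge [p,q] (with p < q) to q − p. For instance
  ∂FJ = J − F.
The resulting 7×18 matrix has rank 6, and its Smith normal form has invariant factors (1,1,1,1,1,1).

∂_2: C_2 → C_1 maps a triangle to the signed sum of its edges. For instance
  ∂AEG = EG − AG + AE,
  ∂DGJ = GJ − DJ + DG.
This gives a 18×12 integer matrix of rank 12; reducing to Smith normal form yields diagonal entries (1,1,1,1,1,1,1,1,1,1,1,2).

Now H_k = ker ∂_k / im ∂_{k+1}, so:

  H_1: rank ker ∂_1 − rank ∂_2 = (18 − 6) − 12 = 0, and ∂_2 has invariant factor 2 > 1, so H_1 = Z_2.

H_1 ≅ Z_2.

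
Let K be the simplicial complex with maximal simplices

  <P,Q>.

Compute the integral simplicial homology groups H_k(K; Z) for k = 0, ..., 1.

Take the total order P < Q on the vertex set. Then K (dimension 1) consists of the simplices:

  0-simplices (2): P, Q
  1-simplices (1): PQ

giving chain groups C_0 ≅ Z^2, C_1 ≅ Z^1.

Boundary ∂_1: C_1 → C_0 sends each edge [p,q] (with p < q) to q − p. For instance
  ∂PQ = Q − P.
This gives a 2×1 integer matrix of rank 1; reducing to Smith normal form yields diagonal entries (1).

Reading off H_k = ker ∂_k / im ∂_{k+1}:

  H_0: rank C_0 − rank ∂_1 = 2 − 1 = 1, and the invariant factors of ∂_1 are all 1, so H_0 = Z.
  H_1: rank ker ∂_1 − rank ∂_2 = (1 − 1) − 0 = 0, and there is no ∂_2, so H_1 = 0.

(K is a triangulation of the 1-simplex.)

H_0 ≅ Z,  H_1 = 0.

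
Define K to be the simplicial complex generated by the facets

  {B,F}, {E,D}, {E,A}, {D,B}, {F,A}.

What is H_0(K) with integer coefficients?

Order the vertices as A < B < D < E < F. Listing each simplex with vertices in this order, K has dimension 1 with simplices:

  0-simplices (5): A, B, D, E, F
  1-simplices (5): AE, AF, BD, BF, DE

Hence C_0 ≅ Z^5, C_1 ≅ Z^5.

The boundary map ∂_1: C_1 → C_0 sends each edge [p,q] (with p < q) to q − p. For instance
  ∂AE = E − A.
The resulting 5×5 matrix has rank 4, and its Smith normal form has invariant factors (1,1,1,1).

Now H_k = ker ∂_k / im ∂_{k+1}, so:

  H_0: rank C_0 − rank ∂_1 = 5 − 4 = 1, and the invariant factors of ∂_1 are all 1, so H_0 ≅ Z.

(K is a triangulation of the circle S^1.)

H_0 = Z.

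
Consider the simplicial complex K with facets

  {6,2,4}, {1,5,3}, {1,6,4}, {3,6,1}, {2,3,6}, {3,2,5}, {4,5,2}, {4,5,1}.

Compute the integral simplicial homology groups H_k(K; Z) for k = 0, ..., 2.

We work with the vertex ordering 1 < 2 < 3 < 4 < 5 < 6. The simplices of K, each written with vertices in increasing order, are:

  0-simplices (6): [1], [2], [3], [4], [5], [6]
  1-simplices (12): [1,3], [1,4], [1,5], [1,6], [2,3], [2,4], [2,5], [2,6], [3,5], [3,6], [4,5], [4,6]
  2-simplices (8): [1,3,5], [1,3,6], [1,4,5], [1,4,6], [2,3,5], [2,3,6], [2,4,5], [2,4,6]

Hence C_0 ≅ Z^6, C_1 ≅ Z^12, C_2 ≅ Z^8.

The boundary map ∂_1: C_1 → C_0 maps an edge to its endpoints' difference, ∂[p,q] = q − p. For instance
  ∂[1,4] = [4] − [1].
The 6×12 boundary matrix has rank 5 and Smith normal form diag(1,1,1,1,1).

∂_2: C_2 → C_1 acts by ∂[p,q,r] = [q,r] − [p,r] + [p,q]. For instance
  ∂[2,3,5] = [3,5] − [2,5] + [2,3],
  ∂[1,4,5] = [4,5] − [1,5] + [1,4].
The 12×8 boundary matrix has rank 7 and Smith normal form diag(1,1,1,1,1,1,1).

Reading off H_k = ker ∂_k / im ∂_{k+1}:

  H_0: rank C_0 − rank ∂_1 = 6 − 5 = 1, and the invariant factors of ∂_1 are all 1, so H_0 = Z.
  H_1: rank ker ∂_1 − rank ∂_2 = (12 − 5) − 7 = 0, and the invariant factors of ∂_2 are all 1, so H_1 = 0.
  H_2: rank ker ∂_2 − rank ∂_3 = (8 − 7) − 0 = 1, and there is no ∂_3, so H_2 = Z.

(K is a triangulation of the 2-sphere S^2.)

H_0 = Z,  H_1 = 0,  H_2 = Z.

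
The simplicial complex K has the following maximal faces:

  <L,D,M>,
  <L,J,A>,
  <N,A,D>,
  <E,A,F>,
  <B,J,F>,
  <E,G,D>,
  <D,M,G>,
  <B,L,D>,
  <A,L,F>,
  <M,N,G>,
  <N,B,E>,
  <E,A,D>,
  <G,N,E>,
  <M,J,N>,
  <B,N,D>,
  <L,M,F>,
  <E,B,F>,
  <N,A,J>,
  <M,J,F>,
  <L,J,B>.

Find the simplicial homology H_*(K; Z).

Fix the vertex order A < B < D < E < F < G < J < L < M < N and write every simplex with vertices in increasing order. Then dim K = 2 and the simplices of K are:

  0-simplices (10): A, B, D, E, F, G, J, L, M, N
  1-simplices (30): AD, AE, AF, AJ, AL, AN, BD, BE, BF, BJ, BL, BN, DE, DG, DL, DM, DN, EF, EG, EN, FJ, FL, FM, GM, GN, JL, JM, JN, LM, MN
  2-simplices (20): ADE, ADN, AEF, AFL, AJL, AJN, BDL, BDN, BEF, BEN, BFJ, BJL, DEG, DGM, DLM, EGN, FJM, FLM, GMN, JMN

giving chain groups C_0 ≅ Z^10, C_1 ≅ Z^30, C_2 ≅ Z^20.

∂_1: C_1 → C_0 maps an edge to its endpoints' difference, ∂[p,q] = q − p. For instance
  ∂EN = N − E.
The resulting 10×30 matrix has rank 9, and its Smith normal form has invariant factors (1,1,1,1,1,1,1,1,1).

Boundary ∂_2: C_2 → C_1 acts by ∂[p,q,r] = [q,r] − [p,r] + [p,q]. For instance
  ∂BEN = EN − BN + BE,
  ∂BFJ = FJ − BJ + BF.
As a 30×20 matrix over Z this has rank 20, with invariant factors (1,1,1,1,1,1,1,1,1,1,1,1,1,1,1,1,1,1,1,2).

Now H_k = ker ∂_k / im ∂_{k+1}, so:

  H_0: rank C_0 − rank ∂_1 = 10 − 9 = 1, and the invariant factors of ∂_1 are all 1, so H_0 ≅ Z.
  H_1: rank ker ∂_1 − rank ∂_2 = (30 − 9) − 20 = 1, and ∂_2 has invariant factor 2 > 1, so H_1 ≅ Z ⊕ Z/2.
  H_2: rank ker ∂_2 − rank ∂_3 = (20 − 20) − 0 = 0, and there is no ∂_3, so H_2 ≅ 0.

(K is a triangulation of the Klein bottle.)

H_0 ≅ Z,  H_1 ≅ Z ⊕ Z/2,  H_2 = 0.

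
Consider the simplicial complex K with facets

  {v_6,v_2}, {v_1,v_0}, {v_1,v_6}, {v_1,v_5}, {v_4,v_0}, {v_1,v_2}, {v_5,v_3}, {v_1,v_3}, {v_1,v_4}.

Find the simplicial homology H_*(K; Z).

H_0 ≅ Z,  H_1 ≅ Z^3.

K has 7 vertices, 9 edges.
rank ∂_0 = 0, rank ∂_1 = 6 ⇒ b_0 = 7 − 0 − 6 = 1; all invariant factors of ∂_1 are 1 so no torsion. So H_0 = Z.
rank ∂_1 = 6, rank ∂_2 = 0 ⇒ b_1 = 9 − 6 − 0 = 3. So H_1 = Z^3.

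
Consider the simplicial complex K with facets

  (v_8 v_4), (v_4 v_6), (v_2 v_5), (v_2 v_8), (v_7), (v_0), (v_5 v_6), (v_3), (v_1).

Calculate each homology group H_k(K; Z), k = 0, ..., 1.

H_0 = Z^5,  H_1 = Z.

Order the vertices as v_0 < v_1 < v_2 < v_3 < v_4 < v_5 < v_6 < v_7 < v_8. Listing each simplex with vertices in this order, K has dimension 1 with simplices:

  0-simplices (9): [v_0], [v_1], [v_2], [v_3], [v_4], [v_5], [v_6], [v_7], [v_8]
  1-simplices (5): [v_2,v_5], [v_2,v_8], [v_4,v_6], [v_4,v_8], [v_5,v_6]

so the chain groups are C_0 ≅ Z^9, C_1 ≅ Z^5.

∂_1: C_1 → C_0 is given by ∂[p,q] = [q] − [p]. For instance
  ∂[v_2,v_8] = [v_8] − [v_2].
The 9×5 boundary matrix has rank 4 and Smith normal form diag(1,1,1,1).

From H_k ≅ ker(∂_k) / im(∂_{k+1}) we obtain:

  H_0: rank C_0 − rank ∂_1 = 9 − 4 = 5, and the invariant factors of ∂_1 are all 1, so H_0 ≅ Z^5.
  H_1: rank ker ∂_1 − rank ∂_2 = (5 − 4) − 0 = 1, and there is no ∂_2, so H_1 ≅ Z.

As a check, the Euler characteristic is 9 − 5 = 4, which agrees with 5 − 1 = 4.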